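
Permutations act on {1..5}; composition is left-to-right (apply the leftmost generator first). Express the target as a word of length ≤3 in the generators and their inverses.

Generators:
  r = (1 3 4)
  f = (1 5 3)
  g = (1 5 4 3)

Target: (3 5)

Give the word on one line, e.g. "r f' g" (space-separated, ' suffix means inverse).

g f r'

  after g: (1 5 4 3)
  after f: (1 3 5 4)
  after r': (3 5)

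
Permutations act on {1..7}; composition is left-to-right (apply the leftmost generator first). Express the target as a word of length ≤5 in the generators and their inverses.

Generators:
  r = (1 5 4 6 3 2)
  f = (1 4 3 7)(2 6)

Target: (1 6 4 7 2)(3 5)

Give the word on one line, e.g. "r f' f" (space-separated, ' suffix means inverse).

r r f r'

  after r: (1 5 4 6 3 2)
  after r: (1 4 3)(2 5 6)
  after f: (1 3 4 7)(2 5)
  after r': (1 6 4 7 2)(3 5)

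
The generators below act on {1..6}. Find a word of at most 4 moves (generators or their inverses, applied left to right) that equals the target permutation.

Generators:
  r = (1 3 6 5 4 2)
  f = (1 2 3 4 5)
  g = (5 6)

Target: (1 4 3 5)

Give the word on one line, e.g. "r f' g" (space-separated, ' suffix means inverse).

  after g': (5 6)
  after r: (1 3 6 4 2)
  after f: (1 4 3 6 5)
  after g': (1 4 3 5)

g' r f g'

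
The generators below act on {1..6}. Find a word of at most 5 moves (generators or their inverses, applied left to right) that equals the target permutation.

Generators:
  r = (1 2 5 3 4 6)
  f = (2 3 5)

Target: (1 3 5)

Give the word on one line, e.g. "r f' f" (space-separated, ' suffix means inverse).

  after r: (1 2 5 3 4 6)
  after f: (1 3 4 6)
  after f: (1 5 2 3 4 6)
  after r': (1 2 5)
  after f: (1 3 5)

r f f r' f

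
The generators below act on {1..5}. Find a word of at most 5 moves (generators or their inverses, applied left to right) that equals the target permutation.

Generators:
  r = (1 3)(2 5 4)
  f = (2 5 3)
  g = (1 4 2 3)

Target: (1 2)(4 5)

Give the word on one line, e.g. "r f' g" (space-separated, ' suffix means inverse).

  after g': (1 3 2 4)
  after r: (3 5 4)
  after g: (1 4)(2 3 5)
  after r': (1 5 4 3 2)
  after f': (1 2)(4 5)

g' r g r' f'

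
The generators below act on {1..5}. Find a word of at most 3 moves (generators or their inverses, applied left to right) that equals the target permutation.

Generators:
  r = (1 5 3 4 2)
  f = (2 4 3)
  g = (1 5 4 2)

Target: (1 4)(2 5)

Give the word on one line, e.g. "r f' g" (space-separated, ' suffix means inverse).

f r' r'

  after f: (2 4 3)
  after r': (1 2 3 4 5)
  after r': (1 4)(2 5)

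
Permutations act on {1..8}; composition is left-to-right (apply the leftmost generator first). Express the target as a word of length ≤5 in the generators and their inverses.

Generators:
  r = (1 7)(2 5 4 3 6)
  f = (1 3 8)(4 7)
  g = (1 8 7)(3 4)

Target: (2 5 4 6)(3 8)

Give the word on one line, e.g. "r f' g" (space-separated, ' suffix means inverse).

  after f: (1 3 8)(4 7)
  after f: (1 8 3)
  after g: (1 7)(3 8 4)
  after r: (2 5 4 6)(3 8)

f f g r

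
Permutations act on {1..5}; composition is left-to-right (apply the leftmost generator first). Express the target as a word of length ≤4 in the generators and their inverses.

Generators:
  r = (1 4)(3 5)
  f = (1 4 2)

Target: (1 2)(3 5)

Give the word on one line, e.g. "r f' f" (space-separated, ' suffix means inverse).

  after r': (1 4)(3 5)
  after f': (2 4)(3 5)
  after f': (1 2)(3 5)

r' f' f'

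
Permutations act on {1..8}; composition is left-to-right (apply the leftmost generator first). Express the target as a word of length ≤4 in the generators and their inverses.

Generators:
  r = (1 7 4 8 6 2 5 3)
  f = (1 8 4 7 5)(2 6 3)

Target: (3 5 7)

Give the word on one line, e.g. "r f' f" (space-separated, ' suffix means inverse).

  after r': (1 3 5 2 6 8 4 7)
  after f': (1 6)(3 7 5)
  after r': (1 8 4 7 2 6 3)
  after f': (3 5 7)

r' f' r' f'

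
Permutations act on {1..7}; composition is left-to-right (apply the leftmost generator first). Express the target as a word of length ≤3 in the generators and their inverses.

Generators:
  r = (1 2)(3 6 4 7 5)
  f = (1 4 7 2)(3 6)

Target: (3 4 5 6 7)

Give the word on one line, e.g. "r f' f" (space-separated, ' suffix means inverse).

r r

  after r: (1 2)(3 6 4 7 5)
  after r: (3 4 5 6 7)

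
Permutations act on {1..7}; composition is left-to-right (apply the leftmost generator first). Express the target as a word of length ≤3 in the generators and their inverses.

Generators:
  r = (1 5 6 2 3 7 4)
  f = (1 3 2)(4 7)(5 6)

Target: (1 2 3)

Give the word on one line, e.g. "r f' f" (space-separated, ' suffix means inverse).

  after f: (1 3 2)(4 7)(5 6)
  after f: (1 2 3)

f f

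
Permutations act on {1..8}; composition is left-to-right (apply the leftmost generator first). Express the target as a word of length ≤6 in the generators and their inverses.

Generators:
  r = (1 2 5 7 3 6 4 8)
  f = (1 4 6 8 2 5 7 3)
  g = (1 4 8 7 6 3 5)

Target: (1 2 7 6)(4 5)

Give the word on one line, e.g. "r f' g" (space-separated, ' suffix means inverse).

  after g: (1 4 8 7 6 3 5)
  after f: (1 6)(2 5 4)(3 7 8)
  after r: (1 4 5 8 6 2 7)
  after f': (2 5 6 8 4)(3 7)
  after r: (1 2 7 6)(4 5)

g f r f' r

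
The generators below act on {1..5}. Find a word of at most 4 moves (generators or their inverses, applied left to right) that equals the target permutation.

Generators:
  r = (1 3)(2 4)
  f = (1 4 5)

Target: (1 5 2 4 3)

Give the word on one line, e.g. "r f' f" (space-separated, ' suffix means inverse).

  after f': (1 5 4)
  after r: (1 5 2 4 3)

f' r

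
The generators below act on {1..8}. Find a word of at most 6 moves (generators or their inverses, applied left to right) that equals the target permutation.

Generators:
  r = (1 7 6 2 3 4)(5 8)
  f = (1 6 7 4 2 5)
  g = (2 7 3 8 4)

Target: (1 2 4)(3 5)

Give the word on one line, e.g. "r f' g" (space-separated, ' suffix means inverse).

f r' r' f' f'

  after f: (1 6 7 4 2 5)
  after r': (1 7 3 2 8 5 4 6)
  after r': (2 5 3 6 4 7)
  after f': (1 5 3)(4 6 7)
  after f': (1 2 4)(3 5)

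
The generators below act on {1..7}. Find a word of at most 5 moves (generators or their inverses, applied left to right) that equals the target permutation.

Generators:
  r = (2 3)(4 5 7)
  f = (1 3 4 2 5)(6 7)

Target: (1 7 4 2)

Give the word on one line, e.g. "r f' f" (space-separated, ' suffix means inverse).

r' r' f f r'

  after r': (2 3)(4 7 5)
  after r': (4 5 7)
  after f: (1 3 4)(2 5 6 7)
  after f: (1 4 3 2)(5 7)
  after r': (1 7 4 2)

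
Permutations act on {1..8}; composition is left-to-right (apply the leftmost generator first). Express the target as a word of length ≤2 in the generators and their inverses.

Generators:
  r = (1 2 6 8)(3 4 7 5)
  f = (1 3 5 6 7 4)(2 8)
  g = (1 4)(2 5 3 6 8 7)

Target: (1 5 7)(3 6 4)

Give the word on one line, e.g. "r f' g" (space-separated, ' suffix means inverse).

  after f: (1 3 5 6 7 4)(2 8)
  after f: (1 5 7)(3 6 4)

f f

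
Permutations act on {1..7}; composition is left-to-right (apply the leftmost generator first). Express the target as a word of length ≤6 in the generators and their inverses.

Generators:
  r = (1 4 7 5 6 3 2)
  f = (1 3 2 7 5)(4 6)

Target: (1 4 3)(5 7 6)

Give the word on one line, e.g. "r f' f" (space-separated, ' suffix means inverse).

  after f': (1 5 7 2 3)(4 6)
  after r': (1 7 3 2 6)(4 5)
  after f: (1 5 6 3 7 2 4)
  after r': (1 7 3 4 2)
  after r': (1 4 3)(5 7 6)

f' r' f r' r'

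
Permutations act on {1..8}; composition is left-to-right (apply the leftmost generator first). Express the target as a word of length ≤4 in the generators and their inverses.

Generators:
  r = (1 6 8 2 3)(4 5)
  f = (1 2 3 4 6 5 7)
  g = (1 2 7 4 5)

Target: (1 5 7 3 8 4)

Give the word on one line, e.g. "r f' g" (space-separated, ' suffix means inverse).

f' r' f'

  after f': (1 7 5 6 4 3 2)
  after r': (1 7 4 2 3 8 6 5)
  after f': (1 5 7 3 8 4)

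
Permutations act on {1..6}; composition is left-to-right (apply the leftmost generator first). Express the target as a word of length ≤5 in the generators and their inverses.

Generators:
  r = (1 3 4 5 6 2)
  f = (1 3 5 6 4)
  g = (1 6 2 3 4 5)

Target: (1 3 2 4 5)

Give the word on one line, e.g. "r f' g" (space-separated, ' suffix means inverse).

g f r'

  after g: (1 6 2 3 4 5)
  after f: (1 4 6 2 5 3)
  after r': (1 3 2 4 5)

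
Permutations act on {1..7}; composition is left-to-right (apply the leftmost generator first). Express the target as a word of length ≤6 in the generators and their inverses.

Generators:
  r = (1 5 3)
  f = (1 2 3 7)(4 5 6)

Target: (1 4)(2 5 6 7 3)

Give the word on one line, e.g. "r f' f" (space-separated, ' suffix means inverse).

  after f: (1 2 3 7)(4 5 6)
  after r': (1 2 5 6 4)(3 7)
  after f: (1 3)(2 6 5 4)
  after r': (1 5 4 2 6)
  after f': (1 4)(2 5 6 7 3)

f r' f r' f'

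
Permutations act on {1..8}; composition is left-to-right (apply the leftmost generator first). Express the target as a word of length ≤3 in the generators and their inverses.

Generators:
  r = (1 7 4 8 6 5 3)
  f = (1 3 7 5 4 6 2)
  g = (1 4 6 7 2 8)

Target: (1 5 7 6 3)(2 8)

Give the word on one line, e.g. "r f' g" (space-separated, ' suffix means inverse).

g f'

  after g: (1 4 6 7 2 8)
  after f': (1 5 7 6 3)(2 8)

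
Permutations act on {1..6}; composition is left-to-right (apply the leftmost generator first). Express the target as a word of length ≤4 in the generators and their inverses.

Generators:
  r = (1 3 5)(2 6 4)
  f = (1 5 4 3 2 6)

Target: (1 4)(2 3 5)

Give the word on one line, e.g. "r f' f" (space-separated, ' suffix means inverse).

r r f

  after r: (1 3 5)(2 6 4)
  after r: (1 5 3)(2 4 6)
  after f: (1 4)(2 3 5)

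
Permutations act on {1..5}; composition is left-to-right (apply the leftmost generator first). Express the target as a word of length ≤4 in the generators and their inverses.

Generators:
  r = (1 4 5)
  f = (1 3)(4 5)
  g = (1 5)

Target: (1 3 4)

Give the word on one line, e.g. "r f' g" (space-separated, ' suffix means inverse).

  after f: (1 3)(4 5)
  after g: (1 3 5 4)
  after r': (1 3 4 5)
  after g': (1 3 4)

f g r' g'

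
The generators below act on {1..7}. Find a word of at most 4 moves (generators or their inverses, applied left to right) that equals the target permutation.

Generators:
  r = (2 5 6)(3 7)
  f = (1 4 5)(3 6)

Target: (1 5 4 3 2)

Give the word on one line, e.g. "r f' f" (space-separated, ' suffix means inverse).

  after f: (1 4 5)(3 6)
  after r': (1 4 2 6 7 3 5)
  after r': (1 4 6 3 2 5)
  after f: (1 5 4 3 2)

f r' r' f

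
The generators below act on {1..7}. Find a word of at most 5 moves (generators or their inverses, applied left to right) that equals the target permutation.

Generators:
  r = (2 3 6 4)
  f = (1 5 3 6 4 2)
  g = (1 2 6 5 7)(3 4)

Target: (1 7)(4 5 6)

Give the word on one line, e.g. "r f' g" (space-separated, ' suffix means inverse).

r r f g r'

  after r: (2 3 6 4)
  after r: (2 6)(3 4)
  after f: (1 5 3 2 4 6)
  after g: (1 7)(2 3 6)(4 5)
  after r': (1 7)(4 5 6)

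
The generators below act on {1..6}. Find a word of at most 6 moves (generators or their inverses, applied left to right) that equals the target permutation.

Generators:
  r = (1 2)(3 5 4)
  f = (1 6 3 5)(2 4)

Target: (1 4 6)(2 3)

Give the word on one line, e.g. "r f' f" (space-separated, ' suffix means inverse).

f' f' r' f' f'

  after f': (1 5 3 6)(2 4)
  after f': (1 3)(5 6)
  after r': (1 4 5 6 3 2)
  after f': (1 2 5)(3 4)
  after f': (1 4 6)(2 3)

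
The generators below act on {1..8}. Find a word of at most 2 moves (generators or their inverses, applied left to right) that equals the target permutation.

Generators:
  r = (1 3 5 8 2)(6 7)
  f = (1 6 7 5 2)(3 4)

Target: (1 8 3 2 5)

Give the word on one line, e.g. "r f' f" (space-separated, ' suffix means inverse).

r' r'

  after r': (1 2 8 5 3)(6 7)
  after r': (1 8 3 2 5)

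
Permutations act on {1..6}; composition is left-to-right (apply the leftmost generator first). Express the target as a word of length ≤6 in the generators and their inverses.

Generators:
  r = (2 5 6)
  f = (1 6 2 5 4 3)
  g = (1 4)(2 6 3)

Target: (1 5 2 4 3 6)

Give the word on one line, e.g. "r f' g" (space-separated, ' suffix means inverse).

  after g: (1 4)(2 6 3)
  after f': (1 5 2)(3 6 4)
  after g': (1 5 3 2 4 6)
  after g': (1 5 6 4 2)
  after g': (1 5 2 4 3 6)

g f' g' g' g'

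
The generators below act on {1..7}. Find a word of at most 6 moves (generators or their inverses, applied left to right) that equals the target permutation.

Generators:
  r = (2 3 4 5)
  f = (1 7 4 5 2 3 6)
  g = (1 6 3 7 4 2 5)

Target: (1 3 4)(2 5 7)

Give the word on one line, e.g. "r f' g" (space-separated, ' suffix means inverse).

f g g f

  after f: (1 7 4 5 2 3 6)
  after g: (1 4)(2 7)
  after g: (1 2 4 6 3 7 5)
  after f: (1 3 4)(2 5 7)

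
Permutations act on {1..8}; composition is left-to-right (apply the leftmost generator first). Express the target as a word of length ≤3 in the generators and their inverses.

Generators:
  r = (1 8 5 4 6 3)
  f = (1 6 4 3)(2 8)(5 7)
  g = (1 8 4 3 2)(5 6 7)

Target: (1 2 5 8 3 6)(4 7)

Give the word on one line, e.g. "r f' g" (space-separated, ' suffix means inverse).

f' g r'

  after f': (1 3 4 6)(2 8)(5 7)
  after g: (1 2 4 7 6 8)
  after r': (1 2 5 8 3 6)(4 7)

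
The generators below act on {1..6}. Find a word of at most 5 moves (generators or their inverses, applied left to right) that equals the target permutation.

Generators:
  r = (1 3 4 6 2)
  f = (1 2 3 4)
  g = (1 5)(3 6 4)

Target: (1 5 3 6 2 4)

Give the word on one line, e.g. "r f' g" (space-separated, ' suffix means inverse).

g f' f'

  after g: (1 5)(3 6 4)
  after f': (1 5 4 2)(3 6)
  after f': (1 5 3 6 2 4)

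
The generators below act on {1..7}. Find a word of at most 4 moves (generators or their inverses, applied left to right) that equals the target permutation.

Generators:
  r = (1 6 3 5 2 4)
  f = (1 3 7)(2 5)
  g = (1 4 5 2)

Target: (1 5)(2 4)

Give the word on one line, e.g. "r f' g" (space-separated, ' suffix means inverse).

g' g'

  after g': (1 2 5 4)
  after g': (1 5)(2 4)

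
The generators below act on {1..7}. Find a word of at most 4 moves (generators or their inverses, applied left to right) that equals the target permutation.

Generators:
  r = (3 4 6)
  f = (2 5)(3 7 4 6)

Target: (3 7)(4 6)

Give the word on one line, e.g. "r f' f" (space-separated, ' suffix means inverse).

  after f': (2 5)(3 6 4 7)
  after r': (2 5)(3 4 7 6)
  after f': (3 7 4)
  after r': (3 7)(4 6)

f' r' f' r'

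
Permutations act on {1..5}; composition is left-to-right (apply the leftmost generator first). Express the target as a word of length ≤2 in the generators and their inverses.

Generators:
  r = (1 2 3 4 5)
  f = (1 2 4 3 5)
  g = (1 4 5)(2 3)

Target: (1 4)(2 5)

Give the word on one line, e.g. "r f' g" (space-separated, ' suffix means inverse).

f' r'

  after f': (1 5 3 4 2)
  after r': (1 4)(2 5)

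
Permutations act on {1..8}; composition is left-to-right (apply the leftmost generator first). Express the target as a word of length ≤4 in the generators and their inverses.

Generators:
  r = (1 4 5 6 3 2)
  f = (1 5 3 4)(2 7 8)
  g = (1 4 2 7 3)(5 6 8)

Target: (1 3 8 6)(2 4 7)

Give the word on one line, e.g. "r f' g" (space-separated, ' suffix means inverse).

f' g' r' r'

  after f': (1 4 3 5)(2 8 7)
  after g': (2 6 5 3 8)(4 7)
  after r': (1 2 5 6 4 7)(3 8)
  after r': (1 3 8 6)(2 4 7)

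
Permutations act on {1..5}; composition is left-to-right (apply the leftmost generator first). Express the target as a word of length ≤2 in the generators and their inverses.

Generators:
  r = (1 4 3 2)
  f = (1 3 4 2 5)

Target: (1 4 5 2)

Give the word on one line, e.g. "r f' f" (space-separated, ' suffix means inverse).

r' f'

  after r': (1 2 3 4)
  after f': (1 4 5 2)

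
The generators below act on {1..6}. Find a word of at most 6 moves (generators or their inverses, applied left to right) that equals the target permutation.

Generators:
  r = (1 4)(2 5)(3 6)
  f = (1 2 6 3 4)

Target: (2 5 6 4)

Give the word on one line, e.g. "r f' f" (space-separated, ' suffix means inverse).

  after r: (1 4)(2 5)(3 6)
  after f: (2 5 6 4)
  after r: (1 4 5 3 6)
  after r: (2 5 6 4)

r f r r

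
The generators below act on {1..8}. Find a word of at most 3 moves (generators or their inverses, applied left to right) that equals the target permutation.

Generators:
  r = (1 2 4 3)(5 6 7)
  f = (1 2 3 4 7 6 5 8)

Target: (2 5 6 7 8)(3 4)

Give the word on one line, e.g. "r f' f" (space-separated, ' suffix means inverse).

  after r: (1 2 4 3)(5 6 7)
  after f: (1 3 2 7 8)
  after r: (2 5 6 7 8)(3 4)

r f r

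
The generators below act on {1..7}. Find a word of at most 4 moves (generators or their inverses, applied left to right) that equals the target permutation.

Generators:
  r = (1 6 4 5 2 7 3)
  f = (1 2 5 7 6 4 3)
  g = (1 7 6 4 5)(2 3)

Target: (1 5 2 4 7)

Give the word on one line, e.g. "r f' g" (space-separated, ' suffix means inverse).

f r'

  after f: (1 2 5 7 6 4 3)
  after r': (1 5 2 4 7)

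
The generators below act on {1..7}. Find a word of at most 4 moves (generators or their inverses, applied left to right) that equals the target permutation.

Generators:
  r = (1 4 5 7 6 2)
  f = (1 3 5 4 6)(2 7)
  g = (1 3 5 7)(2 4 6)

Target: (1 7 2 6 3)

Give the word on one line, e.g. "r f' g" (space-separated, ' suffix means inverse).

  after g': (1 7 5 3)(2 6 4)
  after f': (1 2 4 7 3 6 5)
  after g': (1 6 3 4 5 7)
  after r': (1 7 2 6 3)

g' f' g' r'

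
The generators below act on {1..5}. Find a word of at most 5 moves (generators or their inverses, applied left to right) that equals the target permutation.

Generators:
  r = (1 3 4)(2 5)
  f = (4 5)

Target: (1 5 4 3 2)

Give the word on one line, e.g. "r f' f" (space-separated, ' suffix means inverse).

r f r f'

  after r: (1 3 4)(2 5)
  after f: (1 3 5 2 4)
  after r: (1 4 3 2)
  after f': (1 5 4 3 2)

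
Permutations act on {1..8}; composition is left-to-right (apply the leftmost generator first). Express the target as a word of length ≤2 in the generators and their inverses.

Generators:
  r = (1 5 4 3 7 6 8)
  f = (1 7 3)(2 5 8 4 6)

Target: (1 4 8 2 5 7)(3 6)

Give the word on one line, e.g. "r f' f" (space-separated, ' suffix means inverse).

  after r': (1 8 6 7 3 4 5)
  after f: (1 4 8 2 5 7)(3 6)

r' f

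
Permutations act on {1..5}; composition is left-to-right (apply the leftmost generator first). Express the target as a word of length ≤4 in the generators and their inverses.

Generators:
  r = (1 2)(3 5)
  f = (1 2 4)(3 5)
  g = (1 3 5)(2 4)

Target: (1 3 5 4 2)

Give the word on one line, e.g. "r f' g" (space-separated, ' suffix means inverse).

  after g: (1 3 5)(2 4)
  after r': (1 5 2 4)
  after f: (1 3 5 4 2)

g r' f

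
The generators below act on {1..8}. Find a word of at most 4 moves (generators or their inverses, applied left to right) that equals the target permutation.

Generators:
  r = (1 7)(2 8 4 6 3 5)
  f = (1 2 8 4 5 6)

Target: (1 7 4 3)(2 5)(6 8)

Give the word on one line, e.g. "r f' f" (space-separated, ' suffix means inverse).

  after r': (1 7)(2 5 3 6 4 8)
  after f: (1 7 2 6 5 3)
  after r: (2 3 7 8 4 6)
  after r: (1 7 4 3)(2 5)(6 8)

r' f r r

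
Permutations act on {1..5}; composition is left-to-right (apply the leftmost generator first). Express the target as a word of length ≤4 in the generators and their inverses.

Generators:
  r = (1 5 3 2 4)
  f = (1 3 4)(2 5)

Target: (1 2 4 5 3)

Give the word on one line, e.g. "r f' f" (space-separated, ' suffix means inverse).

f' f' r

  after f': (1 4 3)(2 5)
  after f': (1 3 4)
  after r: (1 2 4 5 3)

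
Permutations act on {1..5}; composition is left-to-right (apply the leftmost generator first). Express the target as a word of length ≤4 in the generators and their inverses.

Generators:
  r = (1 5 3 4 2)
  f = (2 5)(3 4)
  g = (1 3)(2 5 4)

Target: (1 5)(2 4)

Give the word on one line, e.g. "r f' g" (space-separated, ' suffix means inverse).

  after g: (1 3)(2 5 4)
  after r': (1 5 3 2)
  after g': (1 2 3 4 5)
  after f': (1 5)(2 4)

g r' g' f'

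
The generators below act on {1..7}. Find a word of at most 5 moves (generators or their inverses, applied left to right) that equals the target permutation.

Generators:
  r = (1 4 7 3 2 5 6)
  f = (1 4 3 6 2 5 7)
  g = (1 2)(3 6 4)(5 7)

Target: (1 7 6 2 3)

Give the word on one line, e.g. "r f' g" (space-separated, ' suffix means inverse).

f g' r' f

  after f: (1 4 3 6 2 5 7)
  after g': (1 6)(2 7)
  after r': (1 5 2 4)(3 7)
  after f: (1 7 6 2 3)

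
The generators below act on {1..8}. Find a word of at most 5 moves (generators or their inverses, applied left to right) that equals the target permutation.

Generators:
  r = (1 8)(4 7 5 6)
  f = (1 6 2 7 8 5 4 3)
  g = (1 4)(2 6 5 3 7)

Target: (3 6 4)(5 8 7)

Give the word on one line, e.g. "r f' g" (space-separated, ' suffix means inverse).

  after f: (1 6 2 7 8 5 4 3)
  after f: (1 2 8 4)(3 6 7 5)
  after f: (1 7 4 6 8 3 2 5)
  after r': (1 4 5 8 3 2 7 6)
  after g: (3 6 4)(5 8 7)

f f f r' g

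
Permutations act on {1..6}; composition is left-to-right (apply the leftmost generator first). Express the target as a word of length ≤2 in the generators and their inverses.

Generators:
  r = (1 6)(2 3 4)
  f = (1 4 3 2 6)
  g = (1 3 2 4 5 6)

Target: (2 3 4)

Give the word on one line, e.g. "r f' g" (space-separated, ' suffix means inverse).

  after r': (1 6)(2 4 3)
  after r': (2 3 4)

r' r'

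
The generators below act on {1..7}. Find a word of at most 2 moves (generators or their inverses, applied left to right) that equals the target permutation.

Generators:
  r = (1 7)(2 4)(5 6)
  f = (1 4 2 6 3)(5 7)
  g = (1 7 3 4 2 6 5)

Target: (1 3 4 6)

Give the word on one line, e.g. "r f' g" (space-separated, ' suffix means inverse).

r' g

  after r': (1 7)(2 4)(5 6)
  after g: (1 3 4 6)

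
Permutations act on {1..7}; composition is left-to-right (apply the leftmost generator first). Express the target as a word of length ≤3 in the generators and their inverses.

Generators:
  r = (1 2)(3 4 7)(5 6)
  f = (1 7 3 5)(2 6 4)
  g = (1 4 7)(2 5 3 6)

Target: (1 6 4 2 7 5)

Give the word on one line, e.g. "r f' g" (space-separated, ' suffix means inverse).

  after r: (1 2)(3 4 7)(5 6)
  after g: (1 5 2 4)(3 7 6)
  after r: (1 6 4 2 7 5)

r g r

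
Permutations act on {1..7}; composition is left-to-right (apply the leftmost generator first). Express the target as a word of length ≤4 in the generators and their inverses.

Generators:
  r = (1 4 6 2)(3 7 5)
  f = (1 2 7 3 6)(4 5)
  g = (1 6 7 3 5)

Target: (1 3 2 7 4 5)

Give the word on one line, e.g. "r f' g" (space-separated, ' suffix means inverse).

  after g: (1 6 7 3 5)
  after g: (1 7 5 6 3)
  after f: (1 3 2 7 4 5)

g g f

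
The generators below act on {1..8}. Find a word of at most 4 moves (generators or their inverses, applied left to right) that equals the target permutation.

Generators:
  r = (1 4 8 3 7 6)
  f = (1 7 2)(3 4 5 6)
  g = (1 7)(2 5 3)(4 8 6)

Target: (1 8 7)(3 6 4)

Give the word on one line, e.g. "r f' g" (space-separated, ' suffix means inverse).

  after r: (1 4 8 3 7 6)
  after r: (1 8 7)(3 6 4)

r r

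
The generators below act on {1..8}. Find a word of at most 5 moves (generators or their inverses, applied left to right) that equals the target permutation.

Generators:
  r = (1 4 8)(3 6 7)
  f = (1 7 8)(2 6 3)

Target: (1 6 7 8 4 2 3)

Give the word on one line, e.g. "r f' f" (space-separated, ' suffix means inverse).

  after r': (1 8 4)(3 7 6)
  after f: (2 6)(3 8 4 7)
  after r': (1 8)(2 3 4 6)
  after f': (1 7)(2 6 3 4)
  after r': (1 6 7 8 4 2 3)

r' f r' f' r'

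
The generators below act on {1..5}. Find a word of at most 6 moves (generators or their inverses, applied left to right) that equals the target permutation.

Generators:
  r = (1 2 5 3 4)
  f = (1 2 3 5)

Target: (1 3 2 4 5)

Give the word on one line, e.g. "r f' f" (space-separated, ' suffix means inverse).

  after f': (1 5 3 2)
  after r: (1 3 5 4)
  after f: (1 5 4 2 3)
  after r: (1 3 2 4 5)

f' r f r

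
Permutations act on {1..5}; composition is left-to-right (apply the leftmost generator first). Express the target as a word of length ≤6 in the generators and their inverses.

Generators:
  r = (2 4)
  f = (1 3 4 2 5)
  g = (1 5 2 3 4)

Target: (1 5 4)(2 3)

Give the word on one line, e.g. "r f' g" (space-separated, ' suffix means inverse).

f f r' f

  after f: (1 3 4 2 5)
  after f: (1 4 5 3 2)
  after r': (1 2)(3 4 5)
  after f: (1 5 4)(2 3)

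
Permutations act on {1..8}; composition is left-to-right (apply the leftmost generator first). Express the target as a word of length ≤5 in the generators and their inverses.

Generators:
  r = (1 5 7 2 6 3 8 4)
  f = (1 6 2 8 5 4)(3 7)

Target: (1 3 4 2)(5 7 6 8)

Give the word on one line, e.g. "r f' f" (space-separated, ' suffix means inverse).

  after f: (1 6 2 8 5 4)(3 7)
  after r': (1 2 3 5 8)(6 7)
  after r': (1 7 2 6 5 3)(4 8)
  after f': (1 3 4 2)(5 7 6 8)

f r' r' f'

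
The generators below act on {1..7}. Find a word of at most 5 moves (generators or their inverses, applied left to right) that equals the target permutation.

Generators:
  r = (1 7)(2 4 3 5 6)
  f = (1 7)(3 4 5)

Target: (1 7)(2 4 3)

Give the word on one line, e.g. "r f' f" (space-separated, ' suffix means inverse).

r f' r'

  after r: (1 7)(2 4 3 5 6)
  after f': (2 3 4 5 6)
  after r': (1 7)(2 4 3)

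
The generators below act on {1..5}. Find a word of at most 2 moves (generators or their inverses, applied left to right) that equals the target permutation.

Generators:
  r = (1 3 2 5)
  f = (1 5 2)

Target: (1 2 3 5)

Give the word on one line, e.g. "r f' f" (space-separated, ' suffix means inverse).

r' f

  after r': (1 5 2 3)
  after f: (1 2 3 5)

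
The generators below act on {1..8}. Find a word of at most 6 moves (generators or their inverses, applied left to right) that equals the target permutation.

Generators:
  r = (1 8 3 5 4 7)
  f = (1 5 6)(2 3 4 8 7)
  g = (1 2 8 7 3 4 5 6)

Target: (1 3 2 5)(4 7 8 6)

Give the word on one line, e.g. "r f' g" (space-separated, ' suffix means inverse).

  after g': (1 6 5 4 3 7 8 2)
  after f': (1 5 3 8 7 4 2 6)
  after r: (1 4 2 6 8)
  after f': (1 3 2 5)(4 7 8 6)

g' f' r f'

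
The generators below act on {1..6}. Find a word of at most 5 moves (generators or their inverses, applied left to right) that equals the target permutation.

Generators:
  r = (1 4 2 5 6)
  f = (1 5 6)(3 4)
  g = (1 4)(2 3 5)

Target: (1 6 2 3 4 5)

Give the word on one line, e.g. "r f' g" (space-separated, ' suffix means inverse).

g r' r'

  after g: (1 4)(2 3 5)
  after r': (2 3)(4 6 5)
  after r': (1 6 2 3 4 5)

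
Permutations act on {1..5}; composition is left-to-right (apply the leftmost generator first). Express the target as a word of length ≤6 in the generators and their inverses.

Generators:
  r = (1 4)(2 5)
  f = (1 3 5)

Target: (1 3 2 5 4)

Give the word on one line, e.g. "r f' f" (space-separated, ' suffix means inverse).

  after f': (1 5 3)
  after f': (1 3 5)
  after r: (1 3 2 5 4)
  after r: (1 3 5)
  after r: (1 3 2 5 4)

f' f' r r r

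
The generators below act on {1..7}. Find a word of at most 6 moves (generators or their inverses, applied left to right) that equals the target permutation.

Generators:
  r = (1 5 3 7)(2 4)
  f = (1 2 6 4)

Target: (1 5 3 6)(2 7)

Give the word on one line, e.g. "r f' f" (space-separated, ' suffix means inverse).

  after r: (1 5 3 7)(2 4)
  after r: (1 3)(5 7)
  after f': (1 3 4 6 2)(5 7)
  after r': (1 5 3 2 7)(4 6)
  after f: (1 5 3 6)(2 7)

r r f' r' f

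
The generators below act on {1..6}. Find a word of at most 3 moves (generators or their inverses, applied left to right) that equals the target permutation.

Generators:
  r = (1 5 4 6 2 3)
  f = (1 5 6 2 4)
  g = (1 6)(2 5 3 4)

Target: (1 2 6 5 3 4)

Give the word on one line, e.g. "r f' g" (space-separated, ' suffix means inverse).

g' r

  after g': (1 6)(2 4 3 5)
  after r: (1 2 6 5 3 4)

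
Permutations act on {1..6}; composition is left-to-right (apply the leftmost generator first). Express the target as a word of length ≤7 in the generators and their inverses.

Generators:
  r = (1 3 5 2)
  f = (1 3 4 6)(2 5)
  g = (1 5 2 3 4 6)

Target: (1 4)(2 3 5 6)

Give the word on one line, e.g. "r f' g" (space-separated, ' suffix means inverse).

  after g': (1 6 4 3 2 5)
  after g': (1 4 2)(3 5 6)
  after f': (1 3 2 6)(4 5)
  after g: (1 4 2)(5 6)
  after r: (1 4)(2 3 5 6)

g' g' f' g r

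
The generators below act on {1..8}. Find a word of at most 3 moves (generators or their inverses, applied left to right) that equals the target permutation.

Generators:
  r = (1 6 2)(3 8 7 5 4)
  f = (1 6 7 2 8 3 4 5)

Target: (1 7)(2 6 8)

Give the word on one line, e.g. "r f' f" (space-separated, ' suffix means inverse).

r f

  after r: (1 6 2)(3 8 7 5 4)
  after f: (1 7)(2 6 8)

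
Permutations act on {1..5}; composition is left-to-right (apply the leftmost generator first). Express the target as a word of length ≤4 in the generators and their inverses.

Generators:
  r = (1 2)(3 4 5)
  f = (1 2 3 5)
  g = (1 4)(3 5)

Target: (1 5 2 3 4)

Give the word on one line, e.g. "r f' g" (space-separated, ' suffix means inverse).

  after f': (1 5 3 2)
  after f': (1 3)(2 5)
  after g: (1 5 2 3 4)

f' f' g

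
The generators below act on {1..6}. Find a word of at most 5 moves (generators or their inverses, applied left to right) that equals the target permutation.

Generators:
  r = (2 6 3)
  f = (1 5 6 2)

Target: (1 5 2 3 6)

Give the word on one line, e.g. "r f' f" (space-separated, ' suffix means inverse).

  after f': (1 2 6 5)
  after r: (1 6 5)(2 3)
  after f: (1 2 3)
  after f: (2 3 5 6)
  after f: (1 5 2 3 6)

f' r f f f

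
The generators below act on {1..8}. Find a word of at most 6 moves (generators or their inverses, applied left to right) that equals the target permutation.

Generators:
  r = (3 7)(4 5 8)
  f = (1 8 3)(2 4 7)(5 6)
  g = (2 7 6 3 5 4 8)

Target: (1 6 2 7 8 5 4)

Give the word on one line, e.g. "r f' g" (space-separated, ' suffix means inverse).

f r' g r f'

  after f: (1 8 3)(2 4 7)(5 6)
  after r': (1 5 6 4 3)(2 8 7)
  after g: (1 4 5 3)(6 8)
  after r: (1 5 7 3)(4 8 6)
  after f': (1 6 2 7 8 5 4)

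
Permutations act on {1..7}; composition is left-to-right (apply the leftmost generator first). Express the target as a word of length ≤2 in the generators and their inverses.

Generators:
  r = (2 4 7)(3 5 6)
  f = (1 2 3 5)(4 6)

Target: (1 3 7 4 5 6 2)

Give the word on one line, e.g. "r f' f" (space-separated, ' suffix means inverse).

  after f': (1 5 3 2)(4 6)
  after r': (1 3 7 4 5 6 2)

f' r'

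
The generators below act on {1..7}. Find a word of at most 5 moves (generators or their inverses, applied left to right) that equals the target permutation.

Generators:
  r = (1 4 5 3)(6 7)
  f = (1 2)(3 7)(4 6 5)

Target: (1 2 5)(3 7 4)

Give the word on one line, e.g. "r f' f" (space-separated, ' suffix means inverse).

  after f': (1 2)(3 7)(4 5 6)
  after f': (4 6 5)
  after f': (1 2)(3 7)
  after r': (1 2 3 6 7 5 4)
  after r': (1 2 5)(3 7 4)

f' f' f' r' r'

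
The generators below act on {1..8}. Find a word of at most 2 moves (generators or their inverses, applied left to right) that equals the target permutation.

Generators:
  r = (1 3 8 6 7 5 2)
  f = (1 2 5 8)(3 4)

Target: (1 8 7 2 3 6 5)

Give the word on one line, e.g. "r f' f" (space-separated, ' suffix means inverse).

  after r: (1 3 8 6 7 5 2)
  after r: (1 8 7 2 3 6 5)

r r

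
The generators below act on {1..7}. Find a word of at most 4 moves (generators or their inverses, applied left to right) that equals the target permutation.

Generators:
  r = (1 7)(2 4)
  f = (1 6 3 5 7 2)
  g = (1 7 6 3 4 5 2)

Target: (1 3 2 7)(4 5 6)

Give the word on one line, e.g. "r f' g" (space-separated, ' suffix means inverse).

  after f: (1 6 3 5 7 2)
  after g: (1 3 2 7)(4 5 6)

f g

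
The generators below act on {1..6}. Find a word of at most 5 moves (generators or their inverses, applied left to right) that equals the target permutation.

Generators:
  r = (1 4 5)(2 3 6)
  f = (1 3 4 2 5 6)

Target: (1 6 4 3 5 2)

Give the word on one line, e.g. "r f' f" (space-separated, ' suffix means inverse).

  after f: (1 3 4 2 5 6)
  after r': (1 2 4 6 5 3)
  after f': (1 4 5)(2 3 6)
  after r: (1 5 4)(2 6 3)
  after f: (1 6 4 3 5 2)

f r' f' r f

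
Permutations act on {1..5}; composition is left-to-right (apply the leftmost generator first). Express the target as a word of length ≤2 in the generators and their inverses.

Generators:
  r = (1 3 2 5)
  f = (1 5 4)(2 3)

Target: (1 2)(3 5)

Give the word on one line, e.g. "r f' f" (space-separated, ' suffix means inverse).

r' r'

  after r': (1 5 2 3)
  after r': (1 2)(3 5)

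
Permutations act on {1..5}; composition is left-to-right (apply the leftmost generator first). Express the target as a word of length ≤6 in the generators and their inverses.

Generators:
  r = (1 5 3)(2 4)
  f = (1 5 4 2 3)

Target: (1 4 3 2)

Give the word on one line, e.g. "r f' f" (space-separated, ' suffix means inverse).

f f f r'

  after f: (1 5 4 2 3)
  after f: (1 4 3 5 2)
  after f: (1 2 5 3 4)
  after r': (1 4 3 2)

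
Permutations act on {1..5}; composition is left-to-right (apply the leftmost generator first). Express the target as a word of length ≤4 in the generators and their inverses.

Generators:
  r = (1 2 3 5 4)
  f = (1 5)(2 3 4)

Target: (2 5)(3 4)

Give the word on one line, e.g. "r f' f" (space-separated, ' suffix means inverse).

  after r: (1 2 3 5 4)
  after f: (1 3)(2 4 5)
  after r: (1 5 3 2)
  after f': (2 5)(3 4)

r f r f'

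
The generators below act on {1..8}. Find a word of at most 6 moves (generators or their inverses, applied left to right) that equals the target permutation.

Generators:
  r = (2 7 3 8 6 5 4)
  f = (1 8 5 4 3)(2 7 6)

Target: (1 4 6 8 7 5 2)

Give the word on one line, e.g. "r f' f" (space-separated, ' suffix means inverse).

f r f r'

  after f: (1 8 5 4 3)(2 7 6)
  after r: (1 6 7 5 2 3)(4 8)
  after f: (1 2)(3 8)(4 5 7)
  after r': (1 4 6 8 7 5 2)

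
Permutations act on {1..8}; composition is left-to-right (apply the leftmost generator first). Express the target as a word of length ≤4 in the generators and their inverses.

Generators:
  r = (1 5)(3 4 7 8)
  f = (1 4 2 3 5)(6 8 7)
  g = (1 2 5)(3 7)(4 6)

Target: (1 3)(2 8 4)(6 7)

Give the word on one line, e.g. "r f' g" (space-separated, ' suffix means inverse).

f r'

  after f: (1 4 2 3 5)(6 8 7)
  after r': (1 3)(2 8 4)(6 7)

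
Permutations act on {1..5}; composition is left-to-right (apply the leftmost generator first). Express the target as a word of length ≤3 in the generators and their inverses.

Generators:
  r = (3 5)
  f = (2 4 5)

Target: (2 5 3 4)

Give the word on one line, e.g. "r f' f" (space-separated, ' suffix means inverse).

  after r: (3 5)
  after f': (2 5 3 4)

r f'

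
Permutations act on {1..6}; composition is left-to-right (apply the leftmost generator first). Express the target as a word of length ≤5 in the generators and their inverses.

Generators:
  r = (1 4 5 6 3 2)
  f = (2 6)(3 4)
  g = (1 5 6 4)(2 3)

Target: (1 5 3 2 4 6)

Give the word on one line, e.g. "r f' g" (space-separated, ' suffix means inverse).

  after g': (1 4 6 5)(2 3)
  after r': (2 6 4 5)
  after g': (1 4)(2 5 3)
  after g': (1 6 5 2)
  after g': (1 5 3 2 4 6)

g' r' g' g' g'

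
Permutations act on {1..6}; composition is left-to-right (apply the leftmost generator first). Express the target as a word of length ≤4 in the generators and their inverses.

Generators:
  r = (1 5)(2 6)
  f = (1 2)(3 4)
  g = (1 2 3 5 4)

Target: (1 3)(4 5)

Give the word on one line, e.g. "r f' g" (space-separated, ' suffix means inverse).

  after g: (1 2 3 5 4)
  after f': (2 4)(3 5)
  after g: (1 2)(3 4)
  after g: (1 3)(4 5)

g f' g g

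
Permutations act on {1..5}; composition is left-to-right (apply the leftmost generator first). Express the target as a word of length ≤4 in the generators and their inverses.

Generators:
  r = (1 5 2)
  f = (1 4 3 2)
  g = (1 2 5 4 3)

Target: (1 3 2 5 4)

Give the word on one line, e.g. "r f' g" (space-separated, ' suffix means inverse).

r f g' f'

  after r: (1 5 2)
  after f: (1 5)(2 4 3)
  after g': (1 2 5 3)
  after f': (1 3 2 5 4)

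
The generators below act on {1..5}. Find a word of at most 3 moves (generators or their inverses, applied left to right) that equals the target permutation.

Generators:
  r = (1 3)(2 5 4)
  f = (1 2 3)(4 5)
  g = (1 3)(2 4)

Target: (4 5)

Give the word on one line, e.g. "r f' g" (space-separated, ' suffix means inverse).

g r

  after g: (1 3)(2 4)
  after r: (4 5)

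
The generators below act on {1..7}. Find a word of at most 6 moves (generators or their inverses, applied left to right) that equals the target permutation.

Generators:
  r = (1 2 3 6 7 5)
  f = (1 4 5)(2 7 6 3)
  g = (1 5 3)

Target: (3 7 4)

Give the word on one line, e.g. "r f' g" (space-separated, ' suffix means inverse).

f r' g' f f

  after f: (1 4 5)(2 7 6 3)
  after r': (1 4 7 3)(2 6)
  after g': (1 4 7 5)(2 6)
  after f: (1 5 4 6 7)(2 3)
  after f: (3 7 4)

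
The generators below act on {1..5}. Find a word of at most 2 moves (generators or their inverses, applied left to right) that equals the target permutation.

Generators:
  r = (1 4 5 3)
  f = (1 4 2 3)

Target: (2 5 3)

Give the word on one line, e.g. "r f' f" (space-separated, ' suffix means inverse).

f' r

  after f': (1 3 2 4)
  after r: (2 5 3)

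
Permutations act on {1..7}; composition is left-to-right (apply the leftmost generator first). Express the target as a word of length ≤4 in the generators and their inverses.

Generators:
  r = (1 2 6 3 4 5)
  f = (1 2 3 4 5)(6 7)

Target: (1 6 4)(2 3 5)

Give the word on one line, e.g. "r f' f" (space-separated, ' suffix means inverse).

  after r: (1 2 6 3 4 5)
  after r: (1 6 4)(2 3 5)

r r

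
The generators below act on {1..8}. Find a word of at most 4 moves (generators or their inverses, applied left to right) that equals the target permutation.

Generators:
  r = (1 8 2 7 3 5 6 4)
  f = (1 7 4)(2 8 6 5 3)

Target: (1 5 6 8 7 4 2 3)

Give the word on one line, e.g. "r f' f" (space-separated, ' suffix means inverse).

f r f'

  after f: (1 7 4)(2 8 6 5 3)
  after r: (1 3 7)(4 8)
  after f': (1 5 6 8 7 4 2 3)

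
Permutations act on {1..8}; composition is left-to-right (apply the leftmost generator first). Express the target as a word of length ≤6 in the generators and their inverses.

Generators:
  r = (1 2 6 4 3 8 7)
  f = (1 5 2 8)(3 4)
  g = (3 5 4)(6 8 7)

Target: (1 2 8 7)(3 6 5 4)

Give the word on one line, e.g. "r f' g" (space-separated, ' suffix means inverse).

f' r' g f' r

  after f': (1 8 2 5)(3 4)
  after r': (1 3 6 2 5 7 8)
  after g: (1 5 6 2 4 3 8)
  after f': (2 3)(5 6)
  after r: (1 2 8 7)(3 6 5 4)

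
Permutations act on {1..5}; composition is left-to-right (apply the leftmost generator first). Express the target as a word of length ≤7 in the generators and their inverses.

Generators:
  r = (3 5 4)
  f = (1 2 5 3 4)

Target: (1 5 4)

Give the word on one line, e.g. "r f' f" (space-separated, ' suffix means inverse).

f' r f' r' f'

  after f': (1 4 3 5 2)
  after r: (1 3 4 5 2)
  after f': (1 5)(2 4)
  after r': (1 3 4 2 5)
  after f': (1 5 4)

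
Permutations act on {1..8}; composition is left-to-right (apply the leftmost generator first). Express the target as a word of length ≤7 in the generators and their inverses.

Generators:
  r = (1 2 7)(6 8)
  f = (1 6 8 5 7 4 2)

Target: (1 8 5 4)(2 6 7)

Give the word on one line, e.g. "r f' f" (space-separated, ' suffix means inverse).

r r r f f

  after r: (1 2 7)(6 8)
  after r: (1 7 2)
  after r: (6 8)
  after f: (1 6 5 7 4 2)
  after f: (1 8 5 4)(2 6 7)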